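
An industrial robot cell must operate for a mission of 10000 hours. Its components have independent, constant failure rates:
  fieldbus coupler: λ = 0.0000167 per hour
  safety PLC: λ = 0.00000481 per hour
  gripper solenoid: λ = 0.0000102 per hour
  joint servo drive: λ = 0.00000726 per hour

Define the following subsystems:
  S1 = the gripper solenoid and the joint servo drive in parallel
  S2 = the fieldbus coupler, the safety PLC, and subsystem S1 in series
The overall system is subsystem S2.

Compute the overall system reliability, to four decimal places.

R(fieldbus coupler) = exp(−0.0000167 × 10000) = 0.846200
R(safety PLC) = exp(−0.00000481 × 10000) = 0.953038
R(gripper solenoid) = exp(−0.0000102 × 10000) = 0.903030
R(joint servo drive) = exp(−0.00000726 × 10000) = 0.929973
Parallel (gripper solenoid and joint servo drive): 1 − (1 − 0.903030)(1 − 0.929973) = 0.993209
Series (fieldbus coupler, safety PLC, and [0.993209]): 0.846200 × 0.953038 × 0.993209 = 0.8010

0.8010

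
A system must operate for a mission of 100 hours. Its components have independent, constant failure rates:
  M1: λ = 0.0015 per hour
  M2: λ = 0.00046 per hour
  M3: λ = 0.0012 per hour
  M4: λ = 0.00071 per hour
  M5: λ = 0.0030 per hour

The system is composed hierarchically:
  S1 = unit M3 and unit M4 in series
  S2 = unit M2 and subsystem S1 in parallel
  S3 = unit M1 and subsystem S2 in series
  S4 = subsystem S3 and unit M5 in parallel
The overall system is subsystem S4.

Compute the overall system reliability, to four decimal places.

0.9622

R(M1) = exp(−0.0015 × 100) = 0.860708
R(M2) = exp(−0.00046 × 100) = 0.955042
R(M3) = exp(−0.0012 × 100) = 0.886920
R(M4) = exp(−0.00071 × 100) = 0.931462
R(M5) = exp(−0.0030 × 100) = 0.740818
Series (M3 and M4): 0.886920 × 0.931462 = 0.826132
Parallel (M2 and [0.826132]): 1 − (1 − 0.955042)(1 − 0.826132) = 0.992183
Series (M1 and [0.992183]): 0.860708 × 0.992183 = 0.853980
Parallel ([0.853980] and M5): 1 − (1 − 0.853980)(1 − 0.740818) = 0.9622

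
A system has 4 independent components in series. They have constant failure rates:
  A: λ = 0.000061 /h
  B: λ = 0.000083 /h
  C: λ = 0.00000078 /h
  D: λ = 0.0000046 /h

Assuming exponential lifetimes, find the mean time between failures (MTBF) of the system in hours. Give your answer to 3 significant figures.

Series of exponential components: λ_sys = Σ λ_i
λ_sys = 0.000061 + 0.000083 + 0.00000078 + 0.0000046 = 1.4938e-04 /h
MTBF = 1 / λ_sys = 6690 h

6690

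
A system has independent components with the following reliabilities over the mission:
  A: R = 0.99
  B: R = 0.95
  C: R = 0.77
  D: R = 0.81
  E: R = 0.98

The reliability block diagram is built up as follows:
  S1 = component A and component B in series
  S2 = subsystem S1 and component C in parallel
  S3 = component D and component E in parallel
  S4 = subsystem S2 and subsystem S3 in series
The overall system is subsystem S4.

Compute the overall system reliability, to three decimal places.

Series (A and B): 0.99000 × 0.95000 = 0.94050
Parallel ([0.94050] and C): 1 − (1 − 0.94050)(1 − 0.77000) = 0.98632
Parallel (D and E): 1 − (1 − 0.81000)(1 − 0.98000) = 0.99620
Series ([0.98632] and [0.99620]): 0.98632 × 0.99620 = 0.983

0.983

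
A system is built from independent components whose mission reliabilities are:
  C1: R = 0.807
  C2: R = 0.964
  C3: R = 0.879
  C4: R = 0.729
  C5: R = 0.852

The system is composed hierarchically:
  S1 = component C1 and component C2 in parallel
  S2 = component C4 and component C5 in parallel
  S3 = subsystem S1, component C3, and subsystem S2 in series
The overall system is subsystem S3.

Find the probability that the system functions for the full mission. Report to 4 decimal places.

0.8379

Parallel (C1 and C2): 1 − (1 − 0.807000)(1 − 0.964000) = 0.993052
Parallel (C4 and C5): 1 − (1 − 0.729000)(1 − 0.852000) = 0.959892
Series ([0.993052], C3, and [0.959892]): 0.993052 × 0.879000 × 0.959892 = 0.8379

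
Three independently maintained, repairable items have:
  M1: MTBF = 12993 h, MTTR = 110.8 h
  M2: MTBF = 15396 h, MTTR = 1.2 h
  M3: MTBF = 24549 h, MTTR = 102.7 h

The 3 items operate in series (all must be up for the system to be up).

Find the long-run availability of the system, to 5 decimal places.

0.98734

A(M1) = MTBF/(MTBF+MTTR) = 12993/(12993+110.8) = 0.991544
A(M2) = MTBF/(MTBF+MTTR) = 15396/(15396+1.2) = 0.999922
A(M3) = MTBF/(MTBF+MTTR) = 24549/(24549+102.7) = 0.995834
Series availability: 0.991544 × 0.999922 × 0.995834 = 0.98734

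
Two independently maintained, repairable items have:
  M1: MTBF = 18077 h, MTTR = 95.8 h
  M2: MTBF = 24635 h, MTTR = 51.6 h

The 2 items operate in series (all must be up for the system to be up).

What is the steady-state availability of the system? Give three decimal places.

0.993

A(M1) = MTBF/(MTBF+MTTR) = 18077/(18077+95.8) = 0.994728
A(M2) = MTBF/(MTBF+MTTR) = 24635/(24635+51.6) = 0.997910
Series availability: 0.994728 × 0.997910 = 0.993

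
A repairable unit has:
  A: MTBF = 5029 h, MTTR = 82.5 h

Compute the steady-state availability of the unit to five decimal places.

A(A) = MTBF/(MTBF+MTTR) = 5029/(5029+82.5) = 0.98386

0.98386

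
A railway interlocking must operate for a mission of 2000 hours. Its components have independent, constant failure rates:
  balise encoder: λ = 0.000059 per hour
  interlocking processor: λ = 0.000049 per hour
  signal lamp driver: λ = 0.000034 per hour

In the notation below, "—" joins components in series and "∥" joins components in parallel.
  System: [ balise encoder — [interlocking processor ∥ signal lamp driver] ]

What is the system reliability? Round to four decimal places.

0.8832

R(balise encoder) = exp(−0.000059 × 2000) = 0.888696
R(interlocking processor) = exp(−0.000049 × 2000) = 0.906649
R(signal lamp driver) = exp(−0.000034 × 2000) = 0.934260
Parallel (interlocking processor and signal lamp driver): 1 − (1 − 0.906649)(1 − 0.934260) = 0.993863
Series (balise encoder and [0.993863]): 0.888696 × 0.993863 = 0.8832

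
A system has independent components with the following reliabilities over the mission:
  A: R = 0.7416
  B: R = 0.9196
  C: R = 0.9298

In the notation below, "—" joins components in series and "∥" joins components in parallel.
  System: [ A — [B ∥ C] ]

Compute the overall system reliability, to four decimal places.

Parallel (B and C): 1 − (1 − 0.919600)(1 − 0.929800) = 0.994356
Series (A and [0.994356]): 0.741600 × 0.994356 = 0.7374

0.7374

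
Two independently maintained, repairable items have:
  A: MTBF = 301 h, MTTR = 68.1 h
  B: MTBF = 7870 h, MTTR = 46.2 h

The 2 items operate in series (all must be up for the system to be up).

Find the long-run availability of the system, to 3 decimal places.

0.811

A(A) = MTBF/(MTBF+MTTR) = 301/(301+68.1) = 0.815497
A(B) = MTBF/(MTBF+MTTR) = 7870/(7870+46.2) = 0.994164
Series availability: 0.815497 × 0.994164 = 0.811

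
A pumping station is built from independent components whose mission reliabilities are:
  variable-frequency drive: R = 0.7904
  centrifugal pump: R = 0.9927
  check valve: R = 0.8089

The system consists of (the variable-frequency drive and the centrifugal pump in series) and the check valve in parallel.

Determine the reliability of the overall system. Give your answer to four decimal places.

Series (variable-frequency drive and centrifugal pump): 0.790400 × 0.992700 = 0.784630
Parallel ([0.784630] and check valve): 1 − (1 − 0.784630)(1 − 0.808900) = 0.9588

0.9588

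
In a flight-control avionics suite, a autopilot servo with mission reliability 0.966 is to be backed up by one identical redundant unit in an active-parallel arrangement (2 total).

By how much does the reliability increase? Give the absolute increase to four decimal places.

R_before = 0.966
R_after = 1 − (1 − 0.966)^2 = 0.9988
ΔR = 0.9988 − 0.966 = 0.0328

0.0328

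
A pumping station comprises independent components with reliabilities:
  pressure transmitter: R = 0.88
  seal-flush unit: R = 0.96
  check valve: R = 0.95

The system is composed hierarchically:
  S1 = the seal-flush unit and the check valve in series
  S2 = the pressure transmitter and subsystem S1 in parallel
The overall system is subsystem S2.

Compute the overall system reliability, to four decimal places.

Series (seal-flush unit and check valve): 0.960000 × 0.950000 = 0.912000
Parallel (pressure transmitter and [0.912000]): 1 − (1 − 0.880000)(1 − 0.912000) = 0.9894

0.9894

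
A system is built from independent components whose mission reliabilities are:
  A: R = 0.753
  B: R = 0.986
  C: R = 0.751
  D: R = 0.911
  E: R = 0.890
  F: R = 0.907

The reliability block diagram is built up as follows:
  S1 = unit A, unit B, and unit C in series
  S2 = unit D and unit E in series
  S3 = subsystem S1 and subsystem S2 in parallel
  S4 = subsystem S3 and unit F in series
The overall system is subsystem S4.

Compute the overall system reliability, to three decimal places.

0.831

Series (A, B, and C): 0.75300 × 0.98600 × 0.75100 = 0.55759
Series (D and E): 0.91100 × 0.89000 = 0.81079
Parallel ([0.55759] and [0.81079]): 1 − (1 − 0.55759)(1 − 0.81079) = 0.91629
Series ([0.91629] and F): 0.91629 × 0.90700 = 0.831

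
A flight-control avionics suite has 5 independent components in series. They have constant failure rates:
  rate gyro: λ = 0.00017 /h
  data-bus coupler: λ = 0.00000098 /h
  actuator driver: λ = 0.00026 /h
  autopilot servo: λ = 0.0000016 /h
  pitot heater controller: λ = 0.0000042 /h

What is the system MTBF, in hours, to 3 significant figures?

Series of exponential components: λ_sys = Σ λ_i
λ_sys = 0.00017 + 0.00000098 + 0.00026 + 0.0000016 + 0.0000042 = 4.3678e-04 /h
MTBF = 1 / λ_sys = 2290 h

2290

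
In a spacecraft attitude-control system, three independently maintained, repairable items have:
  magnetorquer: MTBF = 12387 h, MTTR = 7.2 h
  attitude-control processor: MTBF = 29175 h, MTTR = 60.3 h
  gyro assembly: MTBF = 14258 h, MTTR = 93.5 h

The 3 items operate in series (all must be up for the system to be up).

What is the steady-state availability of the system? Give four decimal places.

A(magnetorquer) = MTBF/(MTBF+MTTR) = 12387/(12387+7.2) = 0.999419
A(attitude-control processor) = MTBF/(MTBF+MTTR) = 29175/(29175+60.3) = 0.997937
A(gyro assembly) = MTBF/(MTBF+MTTR) = 14258/(14258+93.5) = 0.993485
Series availability: 0.999419 × 0.997937 × 0.993485 = 0.9909

0.9909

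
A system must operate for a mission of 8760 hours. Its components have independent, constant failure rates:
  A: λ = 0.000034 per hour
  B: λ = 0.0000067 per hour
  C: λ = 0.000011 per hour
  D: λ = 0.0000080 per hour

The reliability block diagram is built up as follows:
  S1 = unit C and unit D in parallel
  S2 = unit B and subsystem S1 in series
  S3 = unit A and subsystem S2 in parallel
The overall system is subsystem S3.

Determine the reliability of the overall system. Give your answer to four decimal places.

R(A) = exp(−0.000034 × 8760) = 0.742420
R(B) = exp(−0.0000067 × 8760) = 0.942997
R(C) = exp(−0.000011 × 8760) = 0.908137
R(D) = exp(−0.0000080 × 8760) = 0.932319
Parallel (C and D): 1 − (1 − 0.908137)(1 − 0.932319) = 0.993783
Series (B and [0.993783]): 0.942997 × 0.993783 = 0.937134
Parallel (A and [0.937134]): 1 − (1 − 0.742420)(1 − 0.937134) = 0.9838

0.9838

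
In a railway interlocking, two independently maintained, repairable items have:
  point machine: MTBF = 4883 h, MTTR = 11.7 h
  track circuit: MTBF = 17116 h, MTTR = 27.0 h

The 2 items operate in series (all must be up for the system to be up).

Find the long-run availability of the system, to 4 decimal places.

A(point machine) = MTBF/(MTBF+MTTR) = 4883/(4883+11.7) = 0.997610
A(track circuit) = MTBF/(MTBF+MTTR) = 17116/(17116+27.0) = 0.998425
Series availability: 0.997610 × 0.998425 = 0.9960

0.9960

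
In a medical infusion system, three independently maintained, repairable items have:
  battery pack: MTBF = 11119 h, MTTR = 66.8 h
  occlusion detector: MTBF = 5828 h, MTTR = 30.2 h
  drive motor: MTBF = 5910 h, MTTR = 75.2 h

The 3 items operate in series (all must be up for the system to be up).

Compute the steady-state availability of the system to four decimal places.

A(battery pack) = MTBF/(MTBF+MTTR) = 11119/(11119+66.8) = 0.994028
A(occlusion detector) = MTBF/(MTBF+MTTR) = 5828/(5828+30.2) = 0.994845
A(drive motor) = MTBF/(MTBF+MTTR) = 5910/(5910+75.2) = 0.987436
Series availability: 0.994028 × 0.994845 × 0.987436 = 0.9765

0.9765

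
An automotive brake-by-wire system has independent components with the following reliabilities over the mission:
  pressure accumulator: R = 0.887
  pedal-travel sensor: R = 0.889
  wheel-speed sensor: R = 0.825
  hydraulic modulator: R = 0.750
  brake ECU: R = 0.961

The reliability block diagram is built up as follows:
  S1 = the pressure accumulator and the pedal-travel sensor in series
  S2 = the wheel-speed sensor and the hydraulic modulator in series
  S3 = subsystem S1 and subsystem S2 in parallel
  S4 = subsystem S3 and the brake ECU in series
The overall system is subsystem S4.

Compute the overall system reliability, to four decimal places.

Series (pressure accumulator and pedal-travel sensor): 0.887000 × 0.889000 = 0.788543
Series (wheel-speed sensor and hydraulic modulator): 0.825000 × 0.750000 = 0.618750
Parallel ([0.788543] and [0.618750]): 1 − (1 − 0.788543)(1 − 0.618750) = 0.919382
Series ([0.919382] and brake ECU): 0.919382 × 0.961000 = 0.8835

0.8835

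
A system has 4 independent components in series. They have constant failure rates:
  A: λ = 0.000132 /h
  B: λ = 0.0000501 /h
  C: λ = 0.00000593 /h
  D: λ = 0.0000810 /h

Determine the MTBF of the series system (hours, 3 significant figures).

Series of exponential components: λ_sys = Σ λ_i
λ_sys = 0.000132 + 0.0000501 + 0.00000593 + 0.0000810 = 2.6903e-04 /h
MTBF = 1 / λ_sys = 3720 h

3720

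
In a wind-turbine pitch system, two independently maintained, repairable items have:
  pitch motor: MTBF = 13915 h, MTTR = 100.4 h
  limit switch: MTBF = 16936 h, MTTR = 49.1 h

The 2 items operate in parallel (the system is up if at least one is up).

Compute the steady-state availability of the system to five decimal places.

A(pitch motor) = MTBF/(MTBF+MTTR) = 13915/(13915+100.4) = 0.992836
A(limit switch) = MTBF/(MTBF+MTTR) = 16936/(16936+49.1) = 0.997109
Parallel availability: 1 − (1 − 0.992836)(1 − 0.997109) = 0.99998

0.99998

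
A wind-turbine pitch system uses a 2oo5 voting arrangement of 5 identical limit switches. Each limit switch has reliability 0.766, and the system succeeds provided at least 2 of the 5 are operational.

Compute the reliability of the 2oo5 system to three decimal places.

R = Σ_{i=2}^{5} C(5,i) p^i (1−p)^{5−i} with p = 0.766
C(5,2)·0.766^2·0.234^3 = 0.07518
C(5,3)·0.766^3·0.234^2 = 0.24610
C(5,4)·0.766^4·0.234^1 = 0.40281
C(5,5)·0.766^5·0.234^0 = 0.26372
Sum = 0.988

0.988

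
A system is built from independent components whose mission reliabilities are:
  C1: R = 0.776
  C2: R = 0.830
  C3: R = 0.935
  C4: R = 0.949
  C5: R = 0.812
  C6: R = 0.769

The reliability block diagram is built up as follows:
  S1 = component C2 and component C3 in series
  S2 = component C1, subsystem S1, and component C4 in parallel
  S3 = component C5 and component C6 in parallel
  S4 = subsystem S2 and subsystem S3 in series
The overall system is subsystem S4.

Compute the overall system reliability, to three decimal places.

0.954

Series (C2 and C3): 0.83000 × 0.93500 = 0.77605
Parallel (C1, [0.77605], and C4): 1 − (1 − 0.77600)(1 − 0.77605)(1 − 0.94900) = 0.99744
Parallel (C5 and C6): 1 − (1 − 0.81200)(1 − 0.76900) = 0.95657
Series ([0.99744] and [0.95657]): 0.99744 × 0.95657 = 0.954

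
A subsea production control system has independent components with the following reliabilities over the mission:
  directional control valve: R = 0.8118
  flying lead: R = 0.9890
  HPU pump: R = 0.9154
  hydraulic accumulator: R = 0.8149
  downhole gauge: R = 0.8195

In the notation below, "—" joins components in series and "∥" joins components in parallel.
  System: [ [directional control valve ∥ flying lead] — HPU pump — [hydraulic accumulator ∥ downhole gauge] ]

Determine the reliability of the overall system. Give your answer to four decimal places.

0.8830

Parallel (directional control valve and flying lead): 1 − (1 − 0.811800)(1 − 0.989000) = 0.997930
Parallel (hydraulic accumulator and downhole gauge): 1 − (1 − 0.814900)(1 − 0.819500) = 0.966589
Series ([0.997930], HPU pump, and [0.966589]): 0.997930 × 0.915400 × 0.966589 = 0.8830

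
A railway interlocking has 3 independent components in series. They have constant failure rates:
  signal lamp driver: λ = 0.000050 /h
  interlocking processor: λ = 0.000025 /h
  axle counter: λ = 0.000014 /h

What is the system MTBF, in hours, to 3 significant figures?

Series of exponential components: λ_sys = Σ λ_i
λ_sys = 0.000050 + 0.000025 + 0.000014 = 8.9000e-05 /h
MTBF = 1 / λ_sys = 11200 h

11200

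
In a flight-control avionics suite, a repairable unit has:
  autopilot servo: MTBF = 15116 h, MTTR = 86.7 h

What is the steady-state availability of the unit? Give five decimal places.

A(autopilot servo) = MTBF/(MTBF+MTTR) = 15116/(15116+86.7) = 0.99430

0.99430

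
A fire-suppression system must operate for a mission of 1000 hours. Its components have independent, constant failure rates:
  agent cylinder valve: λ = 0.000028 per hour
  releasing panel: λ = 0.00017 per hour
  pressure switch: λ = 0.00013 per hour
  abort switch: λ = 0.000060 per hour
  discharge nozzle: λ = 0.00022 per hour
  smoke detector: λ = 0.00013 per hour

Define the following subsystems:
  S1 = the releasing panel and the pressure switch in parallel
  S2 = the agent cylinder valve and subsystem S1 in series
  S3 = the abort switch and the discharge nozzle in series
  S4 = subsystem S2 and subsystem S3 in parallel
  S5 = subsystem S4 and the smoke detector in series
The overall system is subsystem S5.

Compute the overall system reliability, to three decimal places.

R(agent cylinder valve) = exp(−0.000028 × 1000) = 0.97239
R(releasing panel) = exp(−0.00017 × 1000) = 0.84366
R(pressure switch) = exp(−0.00013 × 1000) = 0.87810
R(abort switch) = exp(−0.000060 × 1000) = 0.94176
R(discharge nozzle) = exp(−0.00022 × 1000) = 0.80252
R(smoke detector) = exp(−0.00013 × 1000) = 0.87810
Parallel (releasing panel and pressure switch): 1 − (1 − 0.84366)(1 − 0.87810) = 0.98094
Series (agent cylinder valve and [0.98094]): 0.97239 × 0.98094 = 0.95386
Series (abort switch and discharge nozzle): 0.94176 × 0.80252 = 0.75578
Parallel ([0.95386] and [0.75578]): 1 − (1 − 0.95386)(1 − 0.75578) = 0.98873
Series ([0.98873] and smoke detector): 0.98873 × 0.87810 = 0.868

0.868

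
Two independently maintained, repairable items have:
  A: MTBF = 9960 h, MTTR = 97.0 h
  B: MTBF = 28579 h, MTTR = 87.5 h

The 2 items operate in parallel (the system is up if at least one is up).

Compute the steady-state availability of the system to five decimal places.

A(A) = MTBF/(MTBF+MTTR) = 9960/(9960+97.0) = 0.990355
A(B) = MTBF/(MTBF+MTTR) = 28579/(28579+87.5) = 0.996948
Parallel availability: 1 − (1 − 0.990355)(1 − 0.996948) = 0.99997

0.99997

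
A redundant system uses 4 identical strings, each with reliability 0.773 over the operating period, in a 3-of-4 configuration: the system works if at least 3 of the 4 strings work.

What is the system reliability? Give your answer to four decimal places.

R = Σ_{i=3}^{4} C(4,i) p^i (1−p)^{4−i} with p = 0.773
C(4,3)·0.773^3·0.227^1 = 0.419396
C(4,4)·0.773^4·0.227^0 = 0.357041
Sum = 0.7764

0.7764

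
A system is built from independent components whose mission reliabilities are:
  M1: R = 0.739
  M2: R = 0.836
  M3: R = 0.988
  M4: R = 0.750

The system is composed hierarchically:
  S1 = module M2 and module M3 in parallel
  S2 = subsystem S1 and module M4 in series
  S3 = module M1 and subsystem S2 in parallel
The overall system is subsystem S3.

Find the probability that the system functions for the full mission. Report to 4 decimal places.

0.9344

Parallel (M2 and M3): 1 − (1 − 0.836000)(1 − 0.988000) = 0.998032
Series ([0.998032] and M4): 0.998032 × 0.750000 = 0.748524
Parallel (M1 and [0.748524]): 1 − (1 − 0.739000)(1 − 0.748524) = 0.9344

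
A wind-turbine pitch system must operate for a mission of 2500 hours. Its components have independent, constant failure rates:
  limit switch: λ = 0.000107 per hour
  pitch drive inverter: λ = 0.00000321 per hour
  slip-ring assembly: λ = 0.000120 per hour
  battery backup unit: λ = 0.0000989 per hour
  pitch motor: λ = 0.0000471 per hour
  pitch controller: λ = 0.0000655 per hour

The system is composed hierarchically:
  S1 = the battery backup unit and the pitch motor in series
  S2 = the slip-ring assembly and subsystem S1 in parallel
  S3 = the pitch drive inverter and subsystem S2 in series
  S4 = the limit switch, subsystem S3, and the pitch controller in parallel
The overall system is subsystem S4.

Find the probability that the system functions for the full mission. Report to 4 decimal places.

0.9969

R(limit switch) = exp(−0.000107 × 2500) = 0.765290
R(pitch drive inverter) = exp(−0.00000321 × 2500) = 0.992007
R(slip-ring assembly) = exp(−0.000120 × 2500) = 0.740818
R(battery backup unit) = exp(−0.0000989 × 2500) = 0.780945
R(pitch motor) = exp(−0.0000471 × 2500) = 0.888918
R(pitch controller) = exp(−0.0000655 × 2500) = 0.848954
Series (battery backup unit and pitch motor): 0.780945 × 0.888918 = 0.694196
Parallel (slip-ring assembly and [0.694196]): 1 − (1 − 0.740818)(1 − 0.694196) = 0.920741
Series (pitch drive inverter and [0.920741]): 0.992007 × 0.920741 = 0.913382
Parallel (limit switch, [0.913382], and pitch controller): 1 − (1 − 0.765290)(1 − 0.913382)(1 − 0.848954) = 0.9969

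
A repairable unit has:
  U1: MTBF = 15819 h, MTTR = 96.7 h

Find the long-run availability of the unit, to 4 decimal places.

A(U1) = MTBF/(MTBF+MTTR) = 15819/(15819+96.7) = 0.9939

0.9939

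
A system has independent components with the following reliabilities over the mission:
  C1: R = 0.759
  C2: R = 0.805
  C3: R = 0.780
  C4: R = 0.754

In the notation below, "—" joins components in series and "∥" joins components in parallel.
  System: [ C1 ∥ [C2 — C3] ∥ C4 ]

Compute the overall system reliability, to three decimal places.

0.978

Series (C2 and C3): 0.80500 × 0.78000 = 0.62790
Parallel (C1, [0.62790], and C4): 1 − (1 − 0.75900)(1 − 0.62790)(1 − 0.75400) = 0.978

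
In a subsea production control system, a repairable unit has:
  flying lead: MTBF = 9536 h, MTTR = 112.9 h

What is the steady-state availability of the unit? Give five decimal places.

A(flying lead) = MTBF/(MTBF+MTTR) = 9536/(9536+112.9) = 0.98830

0.98830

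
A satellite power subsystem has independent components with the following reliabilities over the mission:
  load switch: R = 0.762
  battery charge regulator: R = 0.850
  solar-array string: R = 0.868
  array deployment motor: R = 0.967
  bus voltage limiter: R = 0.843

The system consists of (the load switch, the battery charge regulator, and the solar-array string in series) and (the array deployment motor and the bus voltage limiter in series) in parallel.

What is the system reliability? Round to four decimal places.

Series (load switch, battery charge regulator, and solar-array string): 0.762000 × 0.850000 × 0.868000 = 0.562204
Series (array deployment motor and bus voltage limiter): 0.967000 × 0.843000 = 0.815181
Parallel ([0.562204] and [0.815181]): 1 − (1 − 0.562204)(1 − 0.815181) = 0.9191

0.9191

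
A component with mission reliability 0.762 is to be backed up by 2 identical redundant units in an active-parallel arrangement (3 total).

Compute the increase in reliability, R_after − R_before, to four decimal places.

R_before = 0.762
R_after = 1 − (1 − 0.762)^3 = 0.9865
ΔR = 0.9865 − 0.762 = 0.2245

0.2245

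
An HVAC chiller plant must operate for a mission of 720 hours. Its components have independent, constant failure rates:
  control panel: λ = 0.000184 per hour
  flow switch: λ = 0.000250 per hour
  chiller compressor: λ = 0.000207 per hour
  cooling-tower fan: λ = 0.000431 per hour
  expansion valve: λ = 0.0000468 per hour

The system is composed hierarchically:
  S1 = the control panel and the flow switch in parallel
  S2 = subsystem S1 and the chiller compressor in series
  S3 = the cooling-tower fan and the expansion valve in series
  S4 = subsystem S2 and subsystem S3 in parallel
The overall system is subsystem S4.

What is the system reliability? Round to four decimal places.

0.9546

R(control panel) = exp(−0.000184 × 720) = 0.875920
R(flow switch) = exp(−0.000250 × 720) = 0.835270
R(chiller compressor) = exp(−0.000207 × 720) = 0.861535
R(cooling-tower fan) = exp(−0.000431 × 720) = 0.733212
R(expansion valve) = exp(−0.0000468 × 720) = 0.966865
Parallel (control panel and flow switch): 1 − (1 − 0.875920)(1 − 0.835270) = 0.979560
Series ([0.979560] and chiller compressor): 0.979560 × 0.861535 = 0.843925
Series (cooling-tower fan and expansion valve): 0.733212 × 0.966865 = 0.708917
Parallel ([0.843925] and [0.708917]): 1 − (1 − 0.843925)(1 − 0.708917) = 0.9546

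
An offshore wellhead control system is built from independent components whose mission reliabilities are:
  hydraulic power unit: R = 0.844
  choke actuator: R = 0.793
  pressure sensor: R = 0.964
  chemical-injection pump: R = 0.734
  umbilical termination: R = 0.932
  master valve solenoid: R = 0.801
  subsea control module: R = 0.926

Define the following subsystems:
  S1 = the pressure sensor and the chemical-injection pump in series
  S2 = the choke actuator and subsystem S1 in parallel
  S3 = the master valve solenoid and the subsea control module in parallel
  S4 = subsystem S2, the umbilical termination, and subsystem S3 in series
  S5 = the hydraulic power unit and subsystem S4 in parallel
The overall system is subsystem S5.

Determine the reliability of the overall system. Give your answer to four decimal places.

Series (pressure sensor and chemical-injection pump): 0.964000 × 0.734000 = 0.707576
Parallel (choke actuator and [0.707576]): 1 − (1 − 0.793000)(1 − 0.707576) = 0.939468
Parallel (master valve solenoid and subsea control module): 1 − (1 − 0.801000)(1 − 0.926000) = 0.985274
Series ([0.939468], umbilical termination, and [0.985274]): 0.939468 × 0.932000 × 0.985274 = 0.862690
Parallel (hydraulic power unit and [0.862690]): 1 − (1 − 0.844000)(1 − 0.862690) = 0.9786

0.9786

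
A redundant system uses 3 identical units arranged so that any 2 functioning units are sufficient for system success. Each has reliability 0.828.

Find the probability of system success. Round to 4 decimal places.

0.9214

R = Σ_{i=2}^{3} C(3,i) p^i (1−p)^{3−i} with p = 0.828
C(3,2)·0.828^2·0.172^1 = 0.353761
C(3,3)·0.828^3·0.172^0 = 0.567664
Sum = 0.9214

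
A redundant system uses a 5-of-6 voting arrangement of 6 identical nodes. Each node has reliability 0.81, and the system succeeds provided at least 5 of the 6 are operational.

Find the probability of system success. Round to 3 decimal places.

0.680

R = Σ_{i=5}^{6} C(6,i) p^i (1−p)^{6−i} with p = 0.81
C(6,5)·0.81^5·0.19^1 = 0.39749
C(6,6)·0.81^6·0.19^0 = 0.28243
Sum = 0.680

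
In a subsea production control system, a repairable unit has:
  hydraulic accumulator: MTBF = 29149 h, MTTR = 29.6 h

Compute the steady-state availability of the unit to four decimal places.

0.9990

A(hydraulic accumulator) = MTBF/(MTBF+MTTR) = 29149/(29149+29.6) = 0.9990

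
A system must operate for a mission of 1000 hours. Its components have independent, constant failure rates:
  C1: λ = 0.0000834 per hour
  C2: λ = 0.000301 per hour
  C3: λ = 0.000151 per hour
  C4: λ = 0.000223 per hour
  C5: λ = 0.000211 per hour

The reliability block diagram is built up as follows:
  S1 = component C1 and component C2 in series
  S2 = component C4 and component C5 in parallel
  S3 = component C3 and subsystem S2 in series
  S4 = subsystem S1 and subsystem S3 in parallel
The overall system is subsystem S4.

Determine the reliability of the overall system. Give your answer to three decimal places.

R(C1) = exp(−0.0000834 × 1000) = 0.91998
R(C2) = exp(−0.000301 × 1000) = 0.74008
R(C3) = exp(−0.000151 × 1000) = 0.85985
R(C4) = exp(−0.000223 × 1000) = 0.80011
R(C5) = exp(−0.000211 × 1000) = 0.80977
Series (C1 and C2): 0.91998 × 0.74008 = 0.68086
Parallel (C4 and C5): 1 − (1 − 0.80011)(1 − 0.80977) = 0.96197
Series (C3 and [0.96197]): 0.85985 × 0.96197 = 0.82715
Parallel ([0.68086] and [0.82715]): 1 − (1 − 0.68086)(1 − 0.82715) = 0.945

0.945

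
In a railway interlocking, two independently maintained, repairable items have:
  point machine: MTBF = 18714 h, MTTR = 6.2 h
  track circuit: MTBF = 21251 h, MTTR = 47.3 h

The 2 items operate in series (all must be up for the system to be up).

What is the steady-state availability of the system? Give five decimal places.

0.99745

A(point machine) = MTBF/(MTBF+MTTR) = 18714/(18714+6.2) = 0.999669
A(track circuit) = MTBF/(MTBF+MTTR) = 21251/(21251+47.3) = 0.997779
Series availability: 0.999669 × 0.997779 = 0.99745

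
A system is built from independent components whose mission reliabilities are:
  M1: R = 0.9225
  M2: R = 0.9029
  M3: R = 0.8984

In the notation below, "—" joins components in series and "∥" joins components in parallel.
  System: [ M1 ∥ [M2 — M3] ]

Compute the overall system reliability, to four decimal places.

0.9854

Series (M2 and M3): 0.902900 × 0.898400 = 0.811165
Parallel (M1 and [0.811165]): 1 − (1 − 0.922500)(1 − 0.811165) = 0.9854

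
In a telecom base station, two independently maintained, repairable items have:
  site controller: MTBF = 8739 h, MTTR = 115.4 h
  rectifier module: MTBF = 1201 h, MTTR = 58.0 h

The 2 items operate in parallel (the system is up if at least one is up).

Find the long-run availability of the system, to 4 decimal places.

0.9994

A(site controller) = MTBF/(MTBF+MTTR) = 8739/(8739+115.4) = 0.986967
A(rectifier module) = MTBF/(MTBF+MTTR) = 1201/(1201+58.0) = 0.953932
Parallel availability: 1 − (1 − 0.986967)(1 − 0.953932) = 0.9994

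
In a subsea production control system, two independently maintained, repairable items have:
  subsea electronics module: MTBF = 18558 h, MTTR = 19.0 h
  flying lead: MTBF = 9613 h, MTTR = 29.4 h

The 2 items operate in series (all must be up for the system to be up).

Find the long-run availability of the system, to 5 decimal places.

0.99593

A(subsea electronics module) = MTBF/(MTBF+MTTR) = 18558/(18558+19.0) = 0.998977
A(flying lead) = MTBF/(MTBF+MTTR) = 9613/(9613+29.4) = 0.996951
Series availability: 0.998977 × 0.996951 = 0.99593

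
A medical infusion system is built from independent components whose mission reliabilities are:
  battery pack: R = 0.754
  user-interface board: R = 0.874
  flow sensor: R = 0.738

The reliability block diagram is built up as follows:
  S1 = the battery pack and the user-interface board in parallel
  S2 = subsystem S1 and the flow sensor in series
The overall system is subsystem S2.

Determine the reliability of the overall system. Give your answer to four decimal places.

Parallel (battery pack and user-interface board): 1 − (1 − 0.754000)(1 − 0.874000) = 0.969004
Series ([0.969004] and flow sensor): 0.969004 × 0.738000 = 0.7151

0.7151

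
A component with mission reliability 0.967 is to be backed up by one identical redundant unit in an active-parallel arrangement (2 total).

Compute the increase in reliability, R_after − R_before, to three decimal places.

R_before = 0.967
R_after = 1 − (1 − 0.967)^2 = 0.999
ΔR = 0.999 − 0.967 = 0.032

0.032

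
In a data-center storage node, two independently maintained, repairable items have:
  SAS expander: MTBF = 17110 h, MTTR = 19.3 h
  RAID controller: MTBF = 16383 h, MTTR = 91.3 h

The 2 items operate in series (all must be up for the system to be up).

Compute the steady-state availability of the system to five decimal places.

0.99334

A(SAS expander) = MTBF/(MTBF+MTTR) = 17110/(17110+19.3) = 0.998873
A(RAID controller) = MTBF/(MTBF+MTTR) = 16383/(16383+91.3) = 0.994458
Series availability: 0.998873 × 0.994458 = 0.99334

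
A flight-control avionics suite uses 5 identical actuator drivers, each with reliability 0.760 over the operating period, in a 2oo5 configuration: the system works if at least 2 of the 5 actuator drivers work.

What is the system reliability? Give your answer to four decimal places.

0.9866

R = Σ_{i=2}^{5} C(5,i) p^i (1−p)^{5−i} with p = 0.760
C(5,2)·0.760^2·0.240^3 = 0.079847
C(5,3)·0.760^3·0.240^2 = 0.252850
C(5,4)·0.760^4·0.240^1 = 0.400346
C(5,5)·0.760^5·0.240^0 = 0.253553
Sum = 0.9866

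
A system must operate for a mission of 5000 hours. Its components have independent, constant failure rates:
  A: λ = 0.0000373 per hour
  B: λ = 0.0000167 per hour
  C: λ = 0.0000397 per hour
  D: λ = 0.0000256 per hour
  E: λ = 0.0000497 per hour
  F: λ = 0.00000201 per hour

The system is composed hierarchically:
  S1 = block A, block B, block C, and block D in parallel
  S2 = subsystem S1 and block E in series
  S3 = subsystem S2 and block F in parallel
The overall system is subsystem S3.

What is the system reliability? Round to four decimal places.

R(A) = exp(−0.0000373 × 5000) = 0.829859
R(B) = exp(−0.0000167 × 5000) = 0.919891
R(C) = exp(−0.0000397 × 5000) = 0.819960
R(D) = exp(−0.0000256 × 5000) = 0.879853
R(E) = exp(−0.0000497 × 5000) = 0.779970
R(F) = exp(−0.00000201 × 5000) = 0.990000
Parallel (A, B, C, and D): 1 − (1 − 0.829859)(1 − 0.919891)(1 − 0.819960)(1 − 0.879853) = 0.999705
Series ([0.999705] and E): 0.999705 × 0.779970 = 0.779740
Parallel ([0.779740] and F): 1 − (1 − 0.779740)(1 − 0.990000) = 0.9978

0.9978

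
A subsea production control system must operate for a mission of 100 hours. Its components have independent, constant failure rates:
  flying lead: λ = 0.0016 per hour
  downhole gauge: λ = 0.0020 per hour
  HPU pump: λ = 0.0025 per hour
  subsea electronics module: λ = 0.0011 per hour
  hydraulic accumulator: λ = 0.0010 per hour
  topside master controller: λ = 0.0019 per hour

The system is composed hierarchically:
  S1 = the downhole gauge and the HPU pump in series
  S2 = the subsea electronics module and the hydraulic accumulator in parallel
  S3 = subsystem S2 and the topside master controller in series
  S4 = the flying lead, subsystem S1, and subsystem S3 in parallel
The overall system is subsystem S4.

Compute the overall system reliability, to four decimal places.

R(flying lead) = exp(−0.0016 × 100) = 0.852144
R(downhole gauge) = exp(−0.0020 × 100) = 0.818731
R(HPU pump) = exp(−0.0025 × 100) = 0.778801
R(subsea electronics module) = exp(−0.0011 × 100) = 0.895834
R(hydraulic accumulator) = exp(−0.0010 × 100) = 0.904837
R(topside master controller) = exp(−0.0019 × 100) = 0.826959
Series (downhole gauge and HPU pump): 0.818731 × 0.778801 = 0.637629
Parallel (subsea electronics module and hydraulic accumulator): 1 − (1 − 0.895834)(1 − 0.904837) = 0.990087
Series ([0.990087] and topside master controller): 0.990087 × 0.826959 = 0.818761
Parallel (flying lead, [0.637629], and [0.818761]): 1 − (1 − 0.852144)(1 − 0.637629)(1 − 0.818761) = 0.9903

0.9903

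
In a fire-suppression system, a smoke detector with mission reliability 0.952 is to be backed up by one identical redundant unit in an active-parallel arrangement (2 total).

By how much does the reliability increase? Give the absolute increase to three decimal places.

0.046

R_before = 0.952
R_after = 1 − (1 − 0.952)^2 = 0.998
ΔR = 0.998 − 0.952 = 0.046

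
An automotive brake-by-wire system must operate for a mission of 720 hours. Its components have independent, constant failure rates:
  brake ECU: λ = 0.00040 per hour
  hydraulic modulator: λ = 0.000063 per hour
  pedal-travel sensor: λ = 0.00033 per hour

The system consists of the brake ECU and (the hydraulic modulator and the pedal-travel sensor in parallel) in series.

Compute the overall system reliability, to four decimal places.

0.7427

R(brake ECU) = exp(−0.00040 × 720) = 0.749762
R(hydraulic modulator) = exp(−0.000063 × 720) = 0.955653
R(pedal-travel sensor) = exp(−0.00033 × 720) = 0.788518
Parallel (hydraulic modulator and pedal-travel sensor): 1 − (1 − 0.955653)(1 − 0.788518) = 0.990621
Series (brake ECU and [0.990621]): 0.749762 × 0.990621 = 0.7427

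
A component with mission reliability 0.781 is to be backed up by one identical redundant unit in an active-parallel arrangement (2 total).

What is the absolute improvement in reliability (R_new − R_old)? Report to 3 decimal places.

R_before = 0.781
R_after = 1 − (1 − 0.781)^2 = 0.952
ΔR = 0.952 − 0.781 = 0.171

0.171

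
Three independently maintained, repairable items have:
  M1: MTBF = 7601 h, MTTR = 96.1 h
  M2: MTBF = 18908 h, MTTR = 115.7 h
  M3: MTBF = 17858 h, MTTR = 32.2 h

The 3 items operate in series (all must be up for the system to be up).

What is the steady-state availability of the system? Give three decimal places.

0.980

A(M1) = MTBF/(MTBF+MTTR) = 7601/(7601+96.1) = 0.987515
A(M2) = MTBF/(MTBF+MTTR) = 18908/(18908+115.7) = 0.993918
A(M3) = MTBF/(MTBF+MTTR) = 17858/(17858+32.2) = 0.998200
Series availability: 0.987515 × 0.993918 × 0.998200 = 0.980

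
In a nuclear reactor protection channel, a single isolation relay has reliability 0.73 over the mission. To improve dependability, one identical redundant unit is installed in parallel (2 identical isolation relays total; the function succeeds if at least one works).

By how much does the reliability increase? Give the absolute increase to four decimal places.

0.1971

R_before = 0.73
R_after = 1 − (1 − 0.73)^2 = 0.9271
ΔR = 0.9271 − 0.73 = 0.1971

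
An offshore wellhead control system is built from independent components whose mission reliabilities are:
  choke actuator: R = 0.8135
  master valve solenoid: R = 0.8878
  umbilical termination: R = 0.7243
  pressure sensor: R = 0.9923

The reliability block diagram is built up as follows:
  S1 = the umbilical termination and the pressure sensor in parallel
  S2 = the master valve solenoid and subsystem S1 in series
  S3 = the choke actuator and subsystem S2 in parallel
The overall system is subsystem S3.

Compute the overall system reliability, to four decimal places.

Parallel (umbilical termination and pressure sensor): 1 − (1 − 0.724300)(1 − 0.992300) = 0.997877
Series (master valve solenoid and [0.997877]): 0.887800 × 0.997877 = 0.885915
Parallel (choke actuator and [0.885915]): 1 − (1 − 0.813500)(1 − 0.885915) = 0.9787

0.9787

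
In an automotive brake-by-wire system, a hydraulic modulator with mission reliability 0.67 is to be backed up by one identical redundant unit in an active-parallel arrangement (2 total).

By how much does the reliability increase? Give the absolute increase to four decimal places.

0.2211

R_before = 0.67
R_after = 1 − (1 − 0.67)^2 = 0.8911
ΔR = 0.8911 − 0.67 = 0.2211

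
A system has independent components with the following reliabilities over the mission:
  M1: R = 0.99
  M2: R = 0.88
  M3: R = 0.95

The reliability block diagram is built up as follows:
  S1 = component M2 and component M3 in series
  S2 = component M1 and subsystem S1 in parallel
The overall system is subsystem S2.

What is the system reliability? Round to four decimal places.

Series (M2 and M3): 0.880000 × 0.950000 = 0.836000
Parallel (M1 and [0.836000]): 1 − (1 − 0.990000)(1 − 0.836000) = 0.9984

0.9984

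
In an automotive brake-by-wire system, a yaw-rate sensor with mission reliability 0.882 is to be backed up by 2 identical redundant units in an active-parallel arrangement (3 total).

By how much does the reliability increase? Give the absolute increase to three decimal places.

0.116

R_before = 0.882
R_after = 1 − (1 − 0.882)^3 = 0.998
ΔR = 0.998 − 0.882 = 0.116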